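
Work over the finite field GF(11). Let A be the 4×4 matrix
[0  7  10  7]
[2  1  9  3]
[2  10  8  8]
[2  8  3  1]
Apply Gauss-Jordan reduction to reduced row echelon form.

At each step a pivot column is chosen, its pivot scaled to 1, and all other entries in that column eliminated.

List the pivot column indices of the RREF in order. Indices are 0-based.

pivot columns: 0, 1, 2, 3

pivot(0,0): swap R0↔R1
pivot(0,0)=2: scale R0 → (1, 6, 10, 7)
  clear (2,0): R2 −= (2)R0 → (0, 9, 10, 5)
  clear (3,0): R3 −= (2)R0 → (0, 7, 5, 9)
pivot(1,1)=7: scale R1 → (0, 1, 3, 1)
  clear (0,1): R0 −= (6)R1 → (1, 0, 3, 1)
  clear (2,1): R2 −= (9)R1 → (0, 0, 5, 7)
  clear (3,1): R3 −= (7)R1 → (0, 0, 6, 2)
pivot(2,2)=5: scale R2 → (0, 0, 1, 8)
  clear (0,2): R0 −= (3)R2 → (1, 0, 0, 10)
  clear (1,2): R1 −= (3)R2 → (0, 1, 0, 10)
  clear (3,2): R3 −= (6)R2 → (0, 0, 0, 9)
pivot(3,3)=9: scale R3 → (0, 0, 0, 1)
  clear (0,3): R0 −= (10)R3 → (1, 0, 0, 0)
  clear (1,3): R1 −= (10)R3 → (0, 1, 0, 0)
  clear (2,3): R2 −= (8)R3 → (0, 0, 1, 0)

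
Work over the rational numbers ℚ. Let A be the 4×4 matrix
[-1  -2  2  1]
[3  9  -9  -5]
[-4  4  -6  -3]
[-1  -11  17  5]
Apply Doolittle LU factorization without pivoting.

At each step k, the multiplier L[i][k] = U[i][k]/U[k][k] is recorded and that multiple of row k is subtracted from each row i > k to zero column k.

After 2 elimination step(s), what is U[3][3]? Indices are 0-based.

Step 1: pivot at (0,0) is -1.
  row1 ← row1 − (-3)·row0  ⇒  L[1][0]=-3, U row1=(0, 3, -3, -2)
  row2 ← row2 − (4)·row0  ⇒  L[2][0]=4, U row2=(0, 12, -14, -7)
  row3 ← row3 − (1)·row0  ⇒  L[3][0]=1, U row3=(0, -9, 15, 4)
Step 2: pivot at (1,1) is 3.
  row2 ← row2 − (4)·row1  ⇒  L[2][1]=4, U row2=(0, 0, -2, 1)
  row3 ← row3 − (-3)·row1  ⇒  L[3][1]=-3, U row3=(0, 0, 6, -2)

U[3][3] = -2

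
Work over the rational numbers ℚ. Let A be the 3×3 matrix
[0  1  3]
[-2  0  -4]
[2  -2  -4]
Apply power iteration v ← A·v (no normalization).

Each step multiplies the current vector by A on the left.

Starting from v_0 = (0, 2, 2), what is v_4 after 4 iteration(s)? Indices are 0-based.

v_0 = (0, 2, 2).
v_1 = A·v_0 = (8, -8, -12).
v_2 = A·v_1 = (-44, 32, 80).
v_3 = A·v_2 = (272, -232, -472).
v_4 = A·v_3 = (-1648, 1344, 2896).

v_4 = (-1648, 1344, 2896)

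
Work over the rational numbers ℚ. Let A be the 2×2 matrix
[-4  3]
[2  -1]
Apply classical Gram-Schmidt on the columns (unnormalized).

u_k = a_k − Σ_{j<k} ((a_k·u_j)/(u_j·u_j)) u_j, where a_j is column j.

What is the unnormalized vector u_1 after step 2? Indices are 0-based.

u_1 = (1/5, 2/5)

Step 1: u_0 = a_0 = (-4, 2).
Step 2: u_1 = a_1 − (-7/10)·u_0 = (1/5, 2/5).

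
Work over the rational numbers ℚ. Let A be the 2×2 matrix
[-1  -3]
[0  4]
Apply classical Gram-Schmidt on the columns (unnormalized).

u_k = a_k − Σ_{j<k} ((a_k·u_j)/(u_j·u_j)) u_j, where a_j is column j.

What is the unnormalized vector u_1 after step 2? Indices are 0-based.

u_1 = (0, 4)

Step 1: u_0 = a_0 = (-1, 0).
Step 2: u_1 = a_1 − (3)·u_0 = (0, 4).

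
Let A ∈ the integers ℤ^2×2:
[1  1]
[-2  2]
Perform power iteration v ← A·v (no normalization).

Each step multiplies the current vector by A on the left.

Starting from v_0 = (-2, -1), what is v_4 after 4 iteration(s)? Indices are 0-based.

v_0 = (-2, -1).
v_1 = A·v_0 = (-3, 2).
v_2 = A·v_1 = (-1, 10).
v_3 = A·v_2 = (9, 22).
v_4 = A·v_3 = (31, 26).

v_4 = (31, 26)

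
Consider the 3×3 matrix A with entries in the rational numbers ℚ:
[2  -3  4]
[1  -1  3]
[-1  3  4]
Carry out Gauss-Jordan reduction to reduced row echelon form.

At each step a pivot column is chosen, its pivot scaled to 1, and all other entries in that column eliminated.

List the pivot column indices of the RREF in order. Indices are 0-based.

pivot(0,0)=2: scale R0 → (1, -3/2, 2)
  clear (1,0): R1 −= (1)R0 → (0, 1/2, 1)
  clear (2,0): R2 −= (-1)R0 → (0, 3/2, 6)
pivot(1,1)=1/2: scale R1 → (0, 1, 2)
  clear (0,1): R0 −= (-3/2)R1 → (1, 0, 5)
  clear (2,1): R2 −= (3/2)R1 → (0, 0, 3)
pivot(2,2)=3: scale R2 → (0, 0, 1)
  clear (0,2): R0 −= (5)R2 → (1, 0, 0)
  clear (1,2): R1 −= (2)R2 → (0, 1, 0)

pivot columns: 0, 1, 2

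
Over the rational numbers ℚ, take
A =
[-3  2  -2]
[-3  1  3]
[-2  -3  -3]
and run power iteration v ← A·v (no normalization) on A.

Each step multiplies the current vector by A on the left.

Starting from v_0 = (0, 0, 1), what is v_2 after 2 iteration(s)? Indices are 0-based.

v_0 = (0, 0, 1).
v_1 = A·v_0 = (-2, 3, -3).
v_2 = A·v_1 = (18, 0, 4).

v_2 = (18, 0, 4)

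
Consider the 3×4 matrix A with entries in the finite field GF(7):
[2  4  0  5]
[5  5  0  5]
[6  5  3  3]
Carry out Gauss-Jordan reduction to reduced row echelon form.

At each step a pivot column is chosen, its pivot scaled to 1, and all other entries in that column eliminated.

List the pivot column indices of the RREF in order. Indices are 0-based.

pivot columns: 0, 1, 2

pivot(0,0)=2: scale R0 → (1, 2, 0, 6)
  clear (1,0): R1 −= (5)R0 → (0, 2, 0, 3)
  clear (2,0): R2 −= (6)R0 → (0, 0, 3, 2)
pivot(1,1)=2: scale R1 → (0, 1, 0, 5)
  clear (0,1): R0 −= (2)R1 → (1, 0, 0, 3)
pivot(2,2)=3: scale R2 → (0, 0, 1, 3)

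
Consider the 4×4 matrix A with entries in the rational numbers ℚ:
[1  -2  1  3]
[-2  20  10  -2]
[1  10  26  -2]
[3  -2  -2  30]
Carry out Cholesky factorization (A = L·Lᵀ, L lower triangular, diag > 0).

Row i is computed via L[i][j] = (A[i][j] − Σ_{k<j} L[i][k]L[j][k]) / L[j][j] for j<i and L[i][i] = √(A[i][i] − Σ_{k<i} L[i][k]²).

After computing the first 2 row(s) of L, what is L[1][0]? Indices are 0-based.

L[1][0] = -2

Step 1: L[0][0] = √(1) = 1.
  L[1][0] = (-2) / L[0][0] = -2.
Step 2: L[1][1] = √(16) = 4.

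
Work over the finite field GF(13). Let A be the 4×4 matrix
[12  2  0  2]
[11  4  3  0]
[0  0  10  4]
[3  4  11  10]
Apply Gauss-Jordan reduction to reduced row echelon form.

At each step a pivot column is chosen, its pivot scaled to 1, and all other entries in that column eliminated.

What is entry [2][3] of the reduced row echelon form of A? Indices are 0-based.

[1] R0 /= 12  ⇒  (1, 11, 0, 11)
     R1 -= 11·R0  ⇒  (0, 0, 3, 9)
     R3 -= 3·R0  ⇒  (0, 10, 11, 3)
[2] R1 <-> R3
[2] R1 /= 10  ⇒  (0, 1, 5, 12)
     R0 -= 11·R1  ⇒  (1, 0, 10, 9)
[3] R2 /= 10  ⇒  (0, 0, 1, 3)
     R0 -= 10·R2  ⇒  (1, 0, 0, 5)
     R1 -= 5·R2  ⇒  (0, 1, 0, 10)
     R3 -= 3·R2  ⇒  (0, 0, 0, 0)
column 3 empty below row 3

M[2][3] = 3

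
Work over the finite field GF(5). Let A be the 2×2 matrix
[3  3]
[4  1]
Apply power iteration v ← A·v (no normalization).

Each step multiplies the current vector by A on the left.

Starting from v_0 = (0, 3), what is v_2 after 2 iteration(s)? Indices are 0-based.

v_0 = (0, 3).
v_1 = A·v_0 = (4, 3).
v_2 = A·v_1 = (1, 4).

v_2 = (1, 4)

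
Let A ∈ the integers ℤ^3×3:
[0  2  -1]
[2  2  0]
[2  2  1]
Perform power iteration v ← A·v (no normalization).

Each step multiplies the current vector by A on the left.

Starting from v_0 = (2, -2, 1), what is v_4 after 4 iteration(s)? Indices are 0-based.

v_4 = (-13, -66, -97)

v_0 = (2, -2, 1).
v_1 = A·v_0 = (-5, 0, 1).
v_2 = A·v_1 = (-1, -10, -9).
v_3 = A·v_2 = (-11, -22, -31).
v_4 = A·v_3 = (-13, -66, -97).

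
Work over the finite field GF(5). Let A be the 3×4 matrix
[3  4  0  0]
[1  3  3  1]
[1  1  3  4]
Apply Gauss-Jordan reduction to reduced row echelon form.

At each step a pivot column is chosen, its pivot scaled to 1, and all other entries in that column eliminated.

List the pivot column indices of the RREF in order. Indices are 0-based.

step 1: normalize row 0 (÷3) = (1, 3, 0, 0)
  row 1: subtract 1×row0 = (0, 0, 3, 1)
  row 2: subtract 1×row0 = (0, 3, 3, 4)
step 2: exchange rows 1,2
step 2: normalize row 1 (÷3) = (0, 1, 1, 3)
  row 0: subtract 3×row1 = (1, 0, 2, 1)
step 3: normalize row 2 (÷3) = (0, 0, 1, 2)
  row 0: subtract 2×row2 = (1, 0, 0, 2)
  row 1: subtract 1×row2 = (0, 1, 0, 1)

pivot columns: 0, 1, 2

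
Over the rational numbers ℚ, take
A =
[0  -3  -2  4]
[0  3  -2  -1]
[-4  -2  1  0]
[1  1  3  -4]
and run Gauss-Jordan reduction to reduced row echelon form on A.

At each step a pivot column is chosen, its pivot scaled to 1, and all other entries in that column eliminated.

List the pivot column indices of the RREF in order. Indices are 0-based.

pivot(0,0): swap R0↔R2
pivot(0,0)=-4: scale R0 → (1, 1/2, -1/4, 0)
  clear (3,0): R3 −= (1)R0 → (0, 1/2, 13/4, -4)
pivot(1,1)=3: scale R1 → (0, 1, -2/3, -1/3)
  clear (0,1): R0 −= (1/2)R1 → (1, 0, 1/12, 1/6)
  clear (2,1): R2 −= (-3)R1 → (0, 0, -4, 3)
  clear (3,1): R3 −= (1/2)R1 → (0, 0, 43/12, -23/6)
pivot(2,2)=-4: scale R2 → (0, 0, 1, -3/4)
  clear (0,2): R0 −= (1/12)R2 → (1, 0, 0, 11/48)
  clear (1,2): R1 −= (-2/3)R2 → (0, 1, 0, -5/6)
  clear (3,2): R3 −= (43/12)R2 → (0, 0, 0, -55/48)
pivot(3,3)=-55/48: scale R3 → (0, 0, 0, 1)
  clear (0,3): R0 −= (11/48)R3 → (1, 0, 0, 0)
  clear (1,3): R1 −= (-5/6)R3 → (0, 1, 0, 0)
  clear (2,3): R2 −= (-3/4)R3 → (0, 0, 1, 0)

pivot columns: 0, 1, 2, 3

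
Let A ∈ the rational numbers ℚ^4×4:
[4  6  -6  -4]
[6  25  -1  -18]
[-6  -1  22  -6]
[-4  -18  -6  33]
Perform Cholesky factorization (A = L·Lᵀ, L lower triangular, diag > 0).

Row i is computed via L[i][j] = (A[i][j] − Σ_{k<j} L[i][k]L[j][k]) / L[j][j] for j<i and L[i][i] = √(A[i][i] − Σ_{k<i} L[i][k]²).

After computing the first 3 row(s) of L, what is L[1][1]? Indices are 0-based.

L[1][1] = 4

Step 1: L[0][0] = √(4) = 2.
  L[1][0] = (6) / L[0][0] = 3.
Step 2: L[1][1] = √(16) = 4.
  L[2][0] = (-6) / L[0][0] = -3.
  L[2][1] = (8) / L[1][1] = 2.
Step 3: L[2][2] = √(9) = 3.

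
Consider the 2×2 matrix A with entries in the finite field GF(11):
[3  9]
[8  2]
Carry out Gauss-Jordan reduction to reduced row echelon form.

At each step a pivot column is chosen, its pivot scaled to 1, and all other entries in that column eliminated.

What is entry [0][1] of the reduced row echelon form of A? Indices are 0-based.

M[0][1] = 3

pivot(0,0)=3: scale R0 → (1, 3)
  clear (1,0): R1 −= (8)R0 → (0, 0)
col 1: no nonzero at/below row 1; advance.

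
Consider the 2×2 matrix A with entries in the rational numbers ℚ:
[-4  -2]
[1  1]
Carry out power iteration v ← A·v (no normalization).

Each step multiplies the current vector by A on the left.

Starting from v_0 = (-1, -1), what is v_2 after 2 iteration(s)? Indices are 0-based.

v_2 = (-20, 4)

v_0 = (-1, -1).
v_1 = A·v_0 = (6, -2).
v_2 = A·v_1 = (-20, 4).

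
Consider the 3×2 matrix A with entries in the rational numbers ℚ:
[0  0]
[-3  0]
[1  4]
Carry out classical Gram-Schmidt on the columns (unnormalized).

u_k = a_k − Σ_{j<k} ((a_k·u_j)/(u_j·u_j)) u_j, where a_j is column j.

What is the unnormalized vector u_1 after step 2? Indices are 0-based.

u_1 = (0, 6/5, 18/5)

Step 1: u_0 = a_0 = (0, -3, 1).
Step 2: u_1 = a_1 − (2/5)·u_0 = (0, 6/5, 18/5).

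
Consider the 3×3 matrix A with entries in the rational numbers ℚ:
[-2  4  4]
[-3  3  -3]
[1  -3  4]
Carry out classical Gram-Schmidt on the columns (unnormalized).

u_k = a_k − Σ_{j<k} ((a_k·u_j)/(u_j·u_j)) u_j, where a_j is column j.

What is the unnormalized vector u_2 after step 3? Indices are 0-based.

Step 1: u_0 = a_0 = (-2, -3, 1).
Step 2: u_1 = a_1 − (-10/7)·u_0 = (8/7, -9/7, -11/7).
Step 3: u_2 = a_2 − (5/14)·u_0 − (15/38)·u_1 = (81/19, -27/19, 81/19).

u_2 = (81/19, -27/19, 81/19)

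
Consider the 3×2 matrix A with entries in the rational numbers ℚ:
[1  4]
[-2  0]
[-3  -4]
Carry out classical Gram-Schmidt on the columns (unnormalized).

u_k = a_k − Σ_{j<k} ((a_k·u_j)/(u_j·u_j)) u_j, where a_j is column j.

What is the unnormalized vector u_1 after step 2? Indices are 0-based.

Step 1: u_0 = a_0 = (1, -2, -3).
Step 2: u_1 = a_1 − (8/7)·u_0 = (20/7, 16/7, -4/7).

u_1 = (20/7, 16/7, -4/7)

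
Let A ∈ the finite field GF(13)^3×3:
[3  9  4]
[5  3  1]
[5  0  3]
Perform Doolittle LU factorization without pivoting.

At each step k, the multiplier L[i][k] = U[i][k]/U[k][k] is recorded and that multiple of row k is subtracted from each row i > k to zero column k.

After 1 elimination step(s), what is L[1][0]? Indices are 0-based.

L[1][0] = 6

Step 1: pivot at (0,0) is 3.
  row1 ← row1 − (6)·row0  ⇒  L[1][0]=6, U row1=(0, 1, 3)
  row2 ← row2 − (6)·row0  ⇒  L[2][0]=6, U row2=(0, 11, 5)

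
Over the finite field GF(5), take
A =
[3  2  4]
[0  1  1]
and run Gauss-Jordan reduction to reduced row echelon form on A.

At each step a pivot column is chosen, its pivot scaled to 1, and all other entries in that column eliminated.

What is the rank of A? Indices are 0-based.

[1] R0 /= 3  ⇒  (1, 4, 3)
[2] R1 /= 1  ⇒  (0, 1, 1)
     R0 -= 4·R1  ⇒  (1, 0, 4)

rank = 2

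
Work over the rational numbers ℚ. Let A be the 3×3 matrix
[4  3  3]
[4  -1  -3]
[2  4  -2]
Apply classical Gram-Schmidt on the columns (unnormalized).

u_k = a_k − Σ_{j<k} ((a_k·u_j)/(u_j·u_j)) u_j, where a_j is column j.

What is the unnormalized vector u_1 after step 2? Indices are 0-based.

u_1 = (11/9, -25/9, 28/9)

Step 1: u_0 = a_0 = (4, 4, 2).
Step 2: u_1 = a_1 − (4/9)·u_0 = (11/9, -25/9, 28/9).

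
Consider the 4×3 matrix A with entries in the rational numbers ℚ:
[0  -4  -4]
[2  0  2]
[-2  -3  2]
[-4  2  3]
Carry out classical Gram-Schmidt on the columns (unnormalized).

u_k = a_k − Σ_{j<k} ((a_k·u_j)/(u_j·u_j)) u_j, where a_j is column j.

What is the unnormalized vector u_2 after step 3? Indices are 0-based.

Step 1: u_0 = a_0 = (0, 2, -2, -4).
Step 2: u_1 = a_1 − (-1/12)·u_0 = (-4, 1/6, -19/6, 5/3).
Step 3: u_2 = a_2 − (-1/2)·u_0 − (90/173)·u_1 = (-332/173, 504/173, 458/173, 23/173).

u_2 = (-332/173, 504/173, 458/173, 23/173)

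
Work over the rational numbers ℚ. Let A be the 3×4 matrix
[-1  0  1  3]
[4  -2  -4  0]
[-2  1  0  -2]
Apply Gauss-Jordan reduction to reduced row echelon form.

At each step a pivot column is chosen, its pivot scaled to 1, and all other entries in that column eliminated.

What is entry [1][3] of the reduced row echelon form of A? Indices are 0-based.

M[1][3] = -6

pivot(0,0)=-1: scale R0 → (1, 0, -1, -3)
  clear (1,0): R1 −= (4)R0 → (0, -2, 0, 12)
  clear (2,0): R2 −= (-2)R0 → (0, 1, -2, -8)
pivot(1,1)=-2: scale R1 → (0, 1, 0, -6)
  clear (2,1): R2 −= (1)R1 → (0, 0, -2, -2)
pivot(2,2)=-2: scale R2 → (0, 0, 1, 1)
  clear (0,2): R0 −= (-1)R2 → (1, 0, 0, -2)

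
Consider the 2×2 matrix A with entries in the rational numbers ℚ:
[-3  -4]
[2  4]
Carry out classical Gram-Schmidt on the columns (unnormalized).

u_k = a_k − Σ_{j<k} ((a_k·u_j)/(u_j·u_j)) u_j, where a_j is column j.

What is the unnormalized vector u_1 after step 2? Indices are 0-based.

Step 1: u_0 = a_0 = (-3, 2).
Step 2: u_1 = a_1 − (20/13)·u_0 = (8/13, 12/13).

u_1 = (8/13, 12/13)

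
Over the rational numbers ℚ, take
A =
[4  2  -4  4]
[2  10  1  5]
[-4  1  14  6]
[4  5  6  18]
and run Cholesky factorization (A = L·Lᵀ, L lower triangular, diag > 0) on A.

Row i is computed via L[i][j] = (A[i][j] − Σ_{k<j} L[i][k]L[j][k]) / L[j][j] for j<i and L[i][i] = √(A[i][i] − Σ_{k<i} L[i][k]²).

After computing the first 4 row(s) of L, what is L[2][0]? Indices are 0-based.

Step 1: L[0][0] = √(4) = 2.
  L[1][0] = (2) / L[0][0] = 1.
Step 2: L[1][1] = √(9) = 3.
  L[2][0] = (-4) / L[0][0] = -2.
  L[2][1] = (3) / L[1][1] = 1.
Step 3: L[2][2] = √(9) = 3.
  L[3][0] = (4) / L[0][0] = 2.
  L[3][1] = (3) / L[1][1] = 1.
  L[3][2] = (9) / L[2][2] = 3.
Step 4: L[3][3] = √(4) = 2.

L[2][0] = -2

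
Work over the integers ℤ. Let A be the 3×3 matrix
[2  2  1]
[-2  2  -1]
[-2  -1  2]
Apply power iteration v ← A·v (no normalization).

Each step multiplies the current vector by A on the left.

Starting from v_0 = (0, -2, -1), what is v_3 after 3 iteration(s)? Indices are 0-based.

v_0 = (0, -2, -1).
v_1 = A·v_0 = (-5, -3, 0).
v_2 = A·v_1 = (-16, 4, 13).
v_3 = A·v_2 = (-11, 27, 54).

v_3 = (-11, 27, 54)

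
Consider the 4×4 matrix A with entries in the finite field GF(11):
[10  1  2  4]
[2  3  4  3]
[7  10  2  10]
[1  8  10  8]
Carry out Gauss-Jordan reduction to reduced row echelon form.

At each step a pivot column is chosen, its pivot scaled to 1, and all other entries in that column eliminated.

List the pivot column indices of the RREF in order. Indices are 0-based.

[1] R0 /= 10  ⇒  (1, 10, 9, 7)
     R1 -= 2·R0  ⇒  (0, 5, 8, 0)
     R2 -= 7·R0  ⇒  (0, 6, 5, 5)
     R3 -= 1·R0  ⇒  (0, 9, 1, 1)
[2] R1 /= 5  ⇒  (0, 1, 6, 0)
     R0 -= 10·R1  ⇒  (1, 0, 4, 7)
     R2 -= 6·R1  ⇒  (0, 0, 2, 5)
     R3 -= 9·R1  ⇒  (0, 0, 2, 1)
[3] R2 /= 2  ⇒  (0, 0, 1, 8)
     R0 -= 4·R2  ⇒  (1, 0, 0, 8)
     R1 -= 6·R2  ⇒  (0, 1, 0, 7)
     R3 -= 2·R2  ⇒  (0, 0, 0, 7)
[4] R3 /= 7  ⇒  (0, 0, 0, 1)
     R0 -= 8·R3  ⇒  (1, 0, 0, 0)
     R1 -= 7·R3  ⇒  (0, 1, 0, 0)
     R2 -= 8·R3  ⇒  (0, 0, 1, 0)

pivot columns: 0, 1, 2, 3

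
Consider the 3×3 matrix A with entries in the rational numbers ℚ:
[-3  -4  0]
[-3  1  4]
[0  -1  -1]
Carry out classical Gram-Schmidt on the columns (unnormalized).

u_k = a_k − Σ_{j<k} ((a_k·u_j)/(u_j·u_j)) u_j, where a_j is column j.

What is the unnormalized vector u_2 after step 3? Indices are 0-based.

u_2 = (1/27, -1/27, -5/27)

Step 1: u_0 = a_0 = (-3, -3, 0).
Step 2: u_1 = a_1 − (1/2)·u_0 = (-5/2, 5/2, -1).
Step 3: u_2 = a_2 − (-2/3)·u_0 − (22/27)·u_1 = (1/27, -1/27, -5/27).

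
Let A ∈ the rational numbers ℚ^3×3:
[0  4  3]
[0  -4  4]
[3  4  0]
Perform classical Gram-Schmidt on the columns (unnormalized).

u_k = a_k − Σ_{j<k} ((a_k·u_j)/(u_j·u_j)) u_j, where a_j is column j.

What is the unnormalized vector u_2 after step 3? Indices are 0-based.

u_2 = (7/2, 7/2, 0)

Step 1: u_0 = a_0 = (0, 0, 3).
Step 2: u_1 = a_1 − (4/3)·u_0 = (4, -4, 0).
Step 3: u_2 = a_2 − (0)·u_0 − (-1/8)·u_1 = (7/2, 7/2, 0).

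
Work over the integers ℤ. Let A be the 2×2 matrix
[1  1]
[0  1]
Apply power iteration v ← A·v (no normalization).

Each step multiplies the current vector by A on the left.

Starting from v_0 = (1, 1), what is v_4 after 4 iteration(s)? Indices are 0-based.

v_0 = (1, 1).
v_1 = A·v_0 = (2, 1).
v_2 = A·v_1 = (3, 1).
v_3 = A·v_2 = (4, 1).
v_4 = A·v_3 = (5, 1).

v_4 = (5, 1)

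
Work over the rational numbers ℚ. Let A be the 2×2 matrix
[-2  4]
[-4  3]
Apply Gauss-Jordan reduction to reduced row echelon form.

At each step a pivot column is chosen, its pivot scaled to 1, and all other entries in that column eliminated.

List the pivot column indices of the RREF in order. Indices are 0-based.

step 1: normalize row 0 (÷-2) = (1, -2)
  row 1: subtract -4×row0 = (0, -5)
step 2: normalize row 1 (÷-5) = (0, 1)
  row 0: subtract -2×row1 = (1, 0)

pivot columns: 0, 1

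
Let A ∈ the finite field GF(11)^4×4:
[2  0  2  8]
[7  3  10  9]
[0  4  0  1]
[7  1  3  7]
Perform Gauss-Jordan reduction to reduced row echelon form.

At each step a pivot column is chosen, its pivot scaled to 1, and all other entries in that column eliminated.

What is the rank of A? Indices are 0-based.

step 1: normalize row 0 (÷2) = (1, 0, 1, 4)
  row 1: subtract 7×row0 = (0, 3, 3, 3)
  row 3: subtract 7×row0 = (0, 1, 7, 1)
step 2: normalize row 1 (÷3) = (0, 1, 1, 1)
  row 2: subtract 4×row1 = (0, 0, 7, 8)
  row 3: subtract 1×row1 = (0, 0, 6, 0)
step 3: normalize row 2 (÷7) = (0, 0, 1, 9)
  row 0: subtract 1×row2 = (1, 0, 0, 6)
  row 1: subtract 1×row2 = (0, 1, 0, 3)
  row 3: subtract 6×row2 = (0, 0, 0, 1)
step 4: normalize row 3 (÷1) = (0, 0, 0, 1)
  row 0: subtract 6×row3 = (1, 0, 0, 0)
  row 1: subtract 3×row3 = (0, 1, 0, 0)
  row 2: subtract 9×row3 = (0, 0, 1, 0)

rank = 4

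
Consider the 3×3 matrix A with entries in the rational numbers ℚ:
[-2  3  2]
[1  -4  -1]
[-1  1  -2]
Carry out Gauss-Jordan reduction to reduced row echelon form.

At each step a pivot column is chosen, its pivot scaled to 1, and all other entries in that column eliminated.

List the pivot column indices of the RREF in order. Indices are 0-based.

pivot columns: 0, 1, 2

step 1: normalize row 0 (÷-2) = (1, -3/2, -1)
  row 1: subtract 1×row0 = (0, -5/2, 0)
  row 2: subtract -1×row0 = (0, -1/2, -3)
step 2: normalize row 1 (÷-5/2) = (0, 1, 0)
  row 0: subtract -3/2×row1 = (1, 0, -1)
  row 2: subtract -1/2×row1 = (0, 0, -3)
step 3: normalize row 2 (÷-3) = (0, 0, 1)
  row 0: subtract -1×row2 = (1, 0, 0)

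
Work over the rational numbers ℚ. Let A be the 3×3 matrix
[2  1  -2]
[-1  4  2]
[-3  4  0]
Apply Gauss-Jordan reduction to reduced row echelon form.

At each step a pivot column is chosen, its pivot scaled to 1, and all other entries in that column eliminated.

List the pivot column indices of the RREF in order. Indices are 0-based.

[1] R0 /= 2  ⇒  (1, 1/2, -1)
     R1 -= -1·R0  ⇒  (0, 9/2, 1)
     R2 -= -3·R0  ⇒  (0, 11/2, -3)
[2] R1 /= 9/2  ⇒  (0, 1, 2/9)
     R0 -= 1/2·R1  ⇒  (1, 0, -10/9)
     R2 -= 11/2·R1  ⇒  (0, 0, -38/9)
[3] R2 /= -38/9  ⇒  (0, 0, 1)
     R0 -= -10/9·R2  ⇒  (1, 0, 0)
     R1 -= 2/9·R2  ⇒  (0, 1, 0)

pivot columns: 0, 1, 2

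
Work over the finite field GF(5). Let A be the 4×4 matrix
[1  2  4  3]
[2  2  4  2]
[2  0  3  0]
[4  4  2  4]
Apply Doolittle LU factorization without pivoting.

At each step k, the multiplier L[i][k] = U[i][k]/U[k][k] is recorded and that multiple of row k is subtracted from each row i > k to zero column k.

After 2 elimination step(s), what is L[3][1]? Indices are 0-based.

L[3][1] = 2

k=0: U[0][0]=1
  eliminate (1,0): mult=2, new row 1: (0, 3, 1, 1); set L[1][0]=2
  eliminate (2,0): mult=2, new row 2: (0, 1, 0, 4); set L[2][0]=2
  eliminate (3,0): mult=4, new row 3: (0, 1, 1, 2); set L[3][0]=4
k=1: U[1][1]=3
  eliminate (2,1): mult=2, new row 2: (0, 0, 3, 2); set L[2][1]=2
  eliminate (3,1): mult=2, new row 3: (0, 0, 4, 0); set L[3][1]=2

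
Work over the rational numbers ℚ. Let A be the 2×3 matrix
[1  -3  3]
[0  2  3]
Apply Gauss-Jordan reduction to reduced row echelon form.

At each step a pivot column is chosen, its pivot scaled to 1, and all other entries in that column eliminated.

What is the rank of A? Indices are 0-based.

rank = 2

pivot(0,0)=1: scale R0 → (1, -3, 3)
pivot(1,1)=2: scale R1 → (0, 1, 3/2)
  clear (0,1): R0 −= (-3)R1 → (1, 0, 15/2)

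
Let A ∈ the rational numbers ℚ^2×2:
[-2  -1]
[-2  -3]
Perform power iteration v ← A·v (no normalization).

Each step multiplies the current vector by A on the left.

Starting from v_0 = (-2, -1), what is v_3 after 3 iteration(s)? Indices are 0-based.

v_0 = (-2, -1).
v_1 = A·v_0 = (5, 7).
v_2 = A·v_1 = (-17, -31).
v_3 = A·v_2 = (65, 127).

v_3 = (65, 127)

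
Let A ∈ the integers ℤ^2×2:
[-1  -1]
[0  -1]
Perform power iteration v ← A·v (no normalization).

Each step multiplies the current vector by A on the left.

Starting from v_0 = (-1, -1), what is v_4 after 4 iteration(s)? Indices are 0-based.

v_4 = (-5, -1)

v_0 = (-1, -1).
v_1 = A·v_0 = (2, 1).
v_2 = A·v_1 = (-3, -1).
v_3 = A·v_2 = (4, 1).
v_4 = A·v_3 = (-5, -1).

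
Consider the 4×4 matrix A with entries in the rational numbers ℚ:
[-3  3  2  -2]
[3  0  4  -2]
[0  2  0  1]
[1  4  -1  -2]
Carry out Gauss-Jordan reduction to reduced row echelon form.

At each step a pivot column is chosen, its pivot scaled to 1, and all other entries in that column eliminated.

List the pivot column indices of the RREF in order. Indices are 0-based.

pivot columns: 0, 1, 2, 3

[1] R0 /= -3  ⇒  (1, -1, -2/3, 2/3)
     R1 -= 3·R0  ⇒  (0, 3, 6, -4)
     R3 -= 1·R0  ⇒  (0, 5, -1/3, -8/3)
[2] R1 /= 3  ⇒  (0, 1, 2, -4/3)
     R0 -= -1·R1  ⇒  (1, 0, 4/3, -2/3)
     R2 -= 2·R1  ⇒  (0, 0, -4, 11/3)
     R3 -= 5·R1  ⇒  (0, 0, -31/3, 4)
[3] R2 /= -4  ⇒  (0, 0, 1, -11/12)
     R0 -= 4/3·R2  ⇒  (1, 0, 0, 5/9)
     R1 -= 2·R2  ⇒  (0, 1, 0, 1/2)
     R3 -= -31/3·R2  ⇒  (0, 0, 0, -197/36)
[4] R3 /= -197/36  ⇒  (0, 0, 0, 1)
     R0 -= 5/9·R3  ⇒  (1, 0, 0, 0)
     R1 -= 1/2·R3  ⇒  (0, 1, 0, 0)
     R2 -= -11/12·R3  ⇒  (0, 0, 1, 0)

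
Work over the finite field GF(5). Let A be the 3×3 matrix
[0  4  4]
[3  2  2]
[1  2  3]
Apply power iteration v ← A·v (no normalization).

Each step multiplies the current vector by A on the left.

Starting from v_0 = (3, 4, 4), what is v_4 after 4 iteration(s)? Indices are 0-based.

v_4 = (4, 3, 3)

v_0 = (3, 4, 4).
v_1 = A·v_0 = (2, 0, 3).
v_2 = A·v_1 = (2, 2, 1).
v_3 = A·v_2 = (2, 2, 4).
v_4 = A·v_3 = (4, 3, 3).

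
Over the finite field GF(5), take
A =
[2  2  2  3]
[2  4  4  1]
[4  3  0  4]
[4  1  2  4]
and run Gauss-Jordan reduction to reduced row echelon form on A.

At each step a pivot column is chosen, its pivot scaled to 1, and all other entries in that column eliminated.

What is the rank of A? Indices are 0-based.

step 1: normalize row 0 (÷2) = (1, 1, 1, 4)
  row 1: subtract 2×row0 = (0, 2, 2, 3)
  row 2: subtract 4×row0 = (0, 4, 1, 3)
  row 3: subtract 4×row0 = (0, 2, 3, 3)
step 2: normalize row 1 (÷2) = (0, 1, 1, 4)
  row 0: subtract 1×row1 = (1, 0, 0, 0)
  row 2: subtract 4×row1 = (0, 0, 2, 2)
  row 3: subtract 2×row1 = (0, 0, 1, 0)
step 3: normalize row 2 (÷2) = (0, 0, 1, 1)
  row 1: subtract 1×row2 = (0, 1, 0, 3)
  row 3: subtract 1×row2 = (0, 0, 0, 4)
step 4: normalize row 3 (÷4) = (0, 0, 0, 1)
  row 1: subtract 3×row3 = (0, 1, 0, 0)
  row 2: subtract 1×row3 = (0, 0, 1, 0)

rank = 4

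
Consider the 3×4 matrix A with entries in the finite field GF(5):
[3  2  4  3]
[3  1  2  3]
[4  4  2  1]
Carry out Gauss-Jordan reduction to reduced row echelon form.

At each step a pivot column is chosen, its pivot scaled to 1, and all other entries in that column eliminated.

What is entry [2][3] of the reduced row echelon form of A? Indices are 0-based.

M[2][3] = 3

[1] R0 /= 3  ⇒  (1, 4, 3, 1)
     R1 -= 3·R0  ⇒  (0, 4, 3, 0)
     R2 -= 4·R0  ⇒  (0, 3, 0, 2)
[2] R1 /= 4  ⇒  (0, 1, 2, 0)
     R0 -= 4·R1  ⇒  (1, 0, 0, 1)
     R2 -= 3·R1  ⇒  (0, 0, 4, 2)
[3] R2 /= 4  ⇒  (0, 0, 1, 3)
     R1 -= 2·R2  ⇒  (0, 1, 0, 4)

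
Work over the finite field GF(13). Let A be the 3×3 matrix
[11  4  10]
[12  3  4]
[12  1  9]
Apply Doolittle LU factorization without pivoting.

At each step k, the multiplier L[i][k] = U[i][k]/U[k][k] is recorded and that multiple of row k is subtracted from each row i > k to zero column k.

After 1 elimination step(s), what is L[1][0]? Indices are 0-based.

k=0: U[0][0]=11
  eliminate (1,0): mult=7, new row 1: (0, 1, 12); set L[1][0]=7
  eliminate (2,0): mult=7, new row 2: (0, 12, 4); set L[2][0]=7

L[1][0] = 7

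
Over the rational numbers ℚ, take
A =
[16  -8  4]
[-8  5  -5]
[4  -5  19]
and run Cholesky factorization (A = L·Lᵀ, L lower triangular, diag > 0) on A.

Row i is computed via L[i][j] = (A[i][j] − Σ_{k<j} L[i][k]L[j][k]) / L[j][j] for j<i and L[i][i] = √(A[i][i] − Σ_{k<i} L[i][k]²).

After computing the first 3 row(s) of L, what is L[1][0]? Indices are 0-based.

L[1][0] = -2

Step 1: L[0][0] = √(16) = 4.
  L[1][0] = (-8) / L[0][0] = -2.
Step 2: L[1][1] = √(1) = 1.
  L[2][0] = (4) / L[0][0] = 1.
  L[2][1] = (-3) / L[1][1] = -3.
Step 3: L[2][2] = √(9) = 3.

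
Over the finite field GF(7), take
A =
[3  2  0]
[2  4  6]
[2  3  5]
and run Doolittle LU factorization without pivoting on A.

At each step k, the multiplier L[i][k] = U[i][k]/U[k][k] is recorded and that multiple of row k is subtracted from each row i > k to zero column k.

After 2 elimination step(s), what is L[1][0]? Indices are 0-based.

[col 0] pivot 3
  R1 -= 3*R0 → (0, 5, 6)  (L[1][0] := 3)
  R2 -= 3*R0 → (0, 4, 5)  (L[2][0] := 3)
[col 1] pivot 5
  R2 -= 5*R1 → (0, 0, 3)  (L[2][1] := 5)

L[1][0] = 3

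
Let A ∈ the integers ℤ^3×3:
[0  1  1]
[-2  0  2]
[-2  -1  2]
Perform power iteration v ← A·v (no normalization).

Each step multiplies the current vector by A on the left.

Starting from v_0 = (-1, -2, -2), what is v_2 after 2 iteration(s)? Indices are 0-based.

v_0 = (-1, -2, -2).
v_1 = A·v_0 = (-4, -2, 0).
v_2 = A·v_1 = (-2, 8, 10).

v_2 = (-2, 8, 10)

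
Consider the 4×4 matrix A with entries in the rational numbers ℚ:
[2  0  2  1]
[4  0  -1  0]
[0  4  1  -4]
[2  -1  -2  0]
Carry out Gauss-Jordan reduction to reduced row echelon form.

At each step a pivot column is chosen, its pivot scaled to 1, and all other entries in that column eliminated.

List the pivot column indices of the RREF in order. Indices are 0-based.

[1] R0 /= 2  ⇒  (1, 0, 1, 1/2)
     R1 -= 4·R0  ⇒  (0, 0, -5, -2)
     R3 -= 2·R0  ⇒  (0, -1, -4, -1)
[2] R1 <-> R2
[2] R1 /= 4  ⇒  (0, 1, 1/4, -1)
     R3 -= -1·R1  ⇒  (0, 0, -15/4, -2)
[3] R2 /= -5  ⇒  (0, 0, 1, 2/5)
     R0 -= 1·R2  ⇒  (1, 0, 0, 1/10)
     R1 -= 1/4·R2  ⇒  (0, 1, 0, -11/10)
     R3 -= -15/4·R2  ⇒  (0, 0, 0, -1/2)
[4] R3 /= -1/2  ⇒  (0, 0, 0, 1)
     R0 -= 1/10·R3  ⇒  (1, 0, 0, 0)
     R1 -= -11/10·R3  ⇒  (0, 1, 0, 0)
     R2 -= 2/5·R3  ⇒  (0, 0, 1, 0)

pivot columns: 0, 1, 2, 3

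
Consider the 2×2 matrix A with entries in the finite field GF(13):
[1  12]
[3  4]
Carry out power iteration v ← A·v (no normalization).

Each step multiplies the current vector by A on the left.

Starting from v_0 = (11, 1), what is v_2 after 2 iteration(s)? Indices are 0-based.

v_0 = (11, 1).
v_1 = A·v_0 = (10, 11).
v_2 = A·v_1 = (12, 9).

v_2 = (12, 9)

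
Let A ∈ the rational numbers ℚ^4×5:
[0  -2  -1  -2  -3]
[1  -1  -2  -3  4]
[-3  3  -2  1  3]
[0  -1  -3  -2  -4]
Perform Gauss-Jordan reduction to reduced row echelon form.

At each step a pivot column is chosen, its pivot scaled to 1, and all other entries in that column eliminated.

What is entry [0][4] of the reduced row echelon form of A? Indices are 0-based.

step 1: exchange rows 0,1
step 1: normalize row 0 (÷1) = (1, -1, -2, -3, 4)
  row 2: subtract -3×row0 = (0, 0, -8, -8, 15)
step 2: normalize row 1 (÷-2) = (0, 1, 1/2, 1, 3/2)
  row 0: subtract -1×row1 = (1, 0, -3/2, -2, 11/2)
  row 3: subtract -1×row1 = (0, 0, -5/2, -1, -5/2)
step 3: normalize row 2 (÷-8) = (0, 0, 1, 1, -15/8)
  row 0: subtract -3/2×row2 = (1, 0, 0, -1/2, 43/16)
  row 1: subtract 1/2×row2 = (0, 1, 0, 1/2, 39/16)
  row 3: subtract -5/2×row2 = (0, 0, 0, 3/2, -115/16)
step 4: normalize row 3 (÷3/2) = (0, 0, 0, 1, -115/24)
  row 0: subtract -1/2×row3 = (1, 0, 0, 0, 7/24)
  row 1: subtract 1/2×row3 = (0, 1, 0, 0, 29/6)
  row 2: subtract 1×row3 = (0, 0, 1, 0, 35/12)

M[0][4] = 7/24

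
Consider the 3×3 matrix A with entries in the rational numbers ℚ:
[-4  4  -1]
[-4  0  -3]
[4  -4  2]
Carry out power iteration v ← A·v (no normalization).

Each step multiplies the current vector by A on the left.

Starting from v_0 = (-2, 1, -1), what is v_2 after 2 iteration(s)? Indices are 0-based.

v_0 = (-2, 1, -1).
v_1 = A·v_0 = (13, 11, -14).
v_2 = A·v_1 = (6, -10, -20).

v_2 = (6, -10, -20)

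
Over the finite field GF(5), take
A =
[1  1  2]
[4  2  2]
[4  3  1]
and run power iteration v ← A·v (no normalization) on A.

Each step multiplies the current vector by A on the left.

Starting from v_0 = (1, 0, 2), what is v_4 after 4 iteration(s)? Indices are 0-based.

v_0 = (1, 0, 2).
v_1 = A·v_0 = (0, 3, 1).
v_2 = A·v_1 = (0, 3, 0).
v_3 = A·v_2 = (3, 1, 4).
v_4 = A·v_3 = (2, 2, 4).

v_4 = (2, 2, 4)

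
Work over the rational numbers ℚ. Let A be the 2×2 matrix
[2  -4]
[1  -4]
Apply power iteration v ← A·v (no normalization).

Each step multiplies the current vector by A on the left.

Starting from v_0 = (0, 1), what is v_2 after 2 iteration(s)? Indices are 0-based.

v_0 = (0, 1).
v_1 = A·v_0 = (-4, -4).
v_2 = A·v_1 = (8, 12).

v_2 = (8, 12)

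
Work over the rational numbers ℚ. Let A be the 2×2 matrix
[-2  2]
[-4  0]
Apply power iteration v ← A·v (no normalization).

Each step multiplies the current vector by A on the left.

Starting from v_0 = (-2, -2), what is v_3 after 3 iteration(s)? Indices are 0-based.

v_3 = (-32, -64)

v_0 = (-2, -2).
v_1 = A·v_0 = (0, 8).
v_2 = A·v_1 = (16, 0).
v_3 = A·v_2 = (-32, -64).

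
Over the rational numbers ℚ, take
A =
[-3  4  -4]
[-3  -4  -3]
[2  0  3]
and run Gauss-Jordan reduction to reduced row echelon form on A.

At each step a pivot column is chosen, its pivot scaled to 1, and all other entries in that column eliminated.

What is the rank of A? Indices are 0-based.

rank = 3

pivot(0,0)=-3: scale R0 → (1, -4/3, 4/3)
  clear (1,0): R1 −= (-3)R0 → (0, -8, 1)
  clear (2,0): R2 −= (2)R0 → (0, 8/3, 1/3)
pivot(1,1)=-8: scale R1 → (0, 1, -1/8)
  clear (0,1): R0 −= (-4/3)R1 → (1, 0, 7/6)
  clear (2,1): R2 −= (8/3)R1 → (0, 0, 2/3)
pivot(2,2)=2/3: scale R2 → (0, 0, 1)
  clear (0,2): R0 −= (7/6)R2 → (1, 0, 0)
  clear (1,2): R1 −= (-1/8)R2 → (0, 1, 0)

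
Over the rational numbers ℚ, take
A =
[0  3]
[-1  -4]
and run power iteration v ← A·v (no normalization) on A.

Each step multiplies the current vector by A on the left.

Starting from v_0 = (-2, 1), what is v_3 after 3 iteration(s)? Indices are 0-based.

v_3 = (15, -14)

v_0 = (-2, 1).
v_1 = A·v_0 = (3, -2).
v_2 = A·v_1 = (-6, 5).
v_3 = A·v_2 = (15, -14).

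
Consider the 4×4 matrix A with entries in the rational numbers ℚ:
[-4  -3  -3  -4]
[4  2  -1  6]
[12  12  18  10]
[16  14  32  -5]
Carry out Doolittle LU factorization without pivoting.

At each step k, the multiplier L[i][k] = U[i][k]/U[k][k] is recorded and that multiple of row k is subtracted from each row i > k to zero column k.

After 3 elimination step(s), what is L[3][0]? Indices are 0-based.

[col 0] pivot -4
  R1 -= -1*R0 → (0, -1, -4, 2)  (L[1][0] := -1)
  R2 -= -3*R0 → (0, 3, 9, -2)  (L[2][0] := -3)
  R3 -= -4*R0 → (0, 2, 20, -21)  (L[3][0] := -4)
[col 1] pivot -1
  R2 -= -3*R1 → (0, 0, -3, 4)  (L[2][1] := -3)
  R3 -= -2*R1 → (0, 0, 12, -17)  (L[3][1] := -2)
[col 2] pivot -3
  R3 -= -4*R2 → (0, 0, 0, -1)  (L[3][2] := -4)

L[3][0] = -4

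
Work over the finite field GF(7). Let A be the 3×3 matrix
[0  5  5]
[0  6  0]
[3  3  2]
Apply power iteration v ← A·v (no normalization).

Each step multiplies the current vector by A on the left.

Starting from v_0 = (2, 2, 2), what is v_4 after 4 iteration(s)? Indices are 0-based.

v_4 = (5, 2, 4)

v_0 = (2, 2, 2).
v_1 = A·v_0 = (6, 5, 2).
v_2 = A·v_1 = (0, 2, 2).
v_3 = A·v_2 = (6, 5, 3).
v_4 = A·v_3 = (5, 2, 4).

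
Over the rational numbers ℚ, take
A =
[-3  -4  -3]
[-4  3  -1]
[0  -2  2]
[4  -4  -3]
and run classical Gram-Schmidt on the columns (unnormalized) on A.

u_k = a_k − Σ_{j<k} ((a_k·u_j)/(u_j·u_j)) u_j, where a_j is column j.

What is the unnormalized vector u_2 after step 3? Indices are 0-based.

u_2 = (-964/1589, -2460/1589, 4604/1589, -3183/1589)

Step 1: u_0 = a_0 = (-3, -4, 0, 4).
Step 2: u_1 = a_1 − (-16/41)·u_0 = (-212/41, 59/41, -2, -100/41).
Step 3: u_2 = a_2 − (1/41)·u_0 − (713/1589)·u_1 = (-964/1589, -2460/1589, 4604/1589, -3183/1589).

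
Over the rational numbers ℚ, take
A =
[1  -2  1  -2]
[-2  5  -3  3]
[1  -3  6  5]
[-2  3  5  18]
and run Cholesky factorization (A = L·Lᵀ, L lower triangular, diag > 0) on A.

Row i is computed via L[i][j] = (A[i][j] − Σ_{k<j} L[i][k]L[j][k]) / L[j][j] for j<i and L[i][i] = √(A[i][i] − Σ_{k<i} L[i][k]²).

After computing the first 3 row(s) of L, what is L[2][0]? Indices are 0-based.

L[2][0] = 1

Step 1: L[0][0] = √(1) = 1.
  L[1][0] = (-2) / L[0][0] = -2.
Step 2: L[1][1] = √(1) = 1.
  L[2][0] = (1) / L[0][0] = 1.
  L[2][1] = (-1) / L[1][1] = -1.
Step 3: L[2][2] = √(4) = 2.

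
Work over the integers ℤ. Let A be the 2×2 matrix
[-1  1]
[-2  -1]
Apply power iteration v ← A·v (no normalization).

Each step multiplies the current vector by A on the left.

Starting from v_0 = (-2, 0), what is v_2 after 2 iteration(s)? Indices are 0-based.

v_2 = (2, -8)

v_0 = (-2, 0).
v_1 = A·v_0 = (2, 4).
v_2 = A·v_1 = (2, -8).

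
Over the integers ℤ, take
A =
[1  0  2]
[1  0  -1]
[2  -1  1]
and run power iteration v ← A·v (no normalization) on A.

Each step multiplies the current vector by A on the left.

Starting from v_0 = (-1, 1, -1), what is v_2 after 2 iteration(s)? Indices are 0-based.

v_2 = (-11, 1, -10)

v_0 = (-1, 1, -1).
v_1 = A·v_0 = (-3, 0, -4).
v_2 = A·v_1 = (-11, 1, -10).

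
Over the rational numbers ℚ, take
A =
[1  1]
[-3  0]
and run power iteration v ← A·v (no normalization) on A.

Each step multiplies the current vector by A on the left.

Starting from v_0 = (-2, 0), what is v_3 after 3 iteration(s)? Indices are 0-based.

v_0 = (-2, 0).
v_1 = A·v_0 = (-2, 6).
v_2 = A·v_1 = (4, 6).
v_3 = A·v_2 = (10, -12).

v_3 = (10, -12)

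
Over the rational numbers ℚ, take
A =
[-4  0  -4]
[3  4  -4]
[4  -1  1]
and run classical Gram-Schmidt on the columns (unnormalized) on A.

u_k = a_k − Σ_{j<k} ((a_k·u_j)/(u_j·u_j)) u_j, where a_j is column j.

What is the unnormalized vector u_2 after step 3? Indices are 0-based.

u_2 = (-1444/633, -304/633, -1216/633)

Step 1: u_0 = a_0 = (-4, 3, 4).
Step 2: u_1 = a_1 − (8/41)·u_0 = (32/41, 140/41, -73/41).
Step 3: u_2 = a_2 − (8/41)·u_0 − (-761/633)·u_1 = (-1444/633, -304/633, -1216/633).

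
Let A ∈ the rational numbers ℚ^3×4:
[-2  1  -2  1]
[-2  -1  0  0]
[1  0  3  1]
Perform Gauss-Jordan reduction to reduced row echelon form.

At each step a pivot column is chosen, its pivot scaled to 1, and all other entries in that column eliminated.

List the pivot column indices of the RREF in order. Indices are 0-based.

[1] R0 /= -2  ⇒  (1, -1/2, 1, -1/2)
     R1 -= -2·R0  ⇒  (0, -2, 2, -1)
     R2 -= 1·R0  ⇒  (0, 1/2, 2, 3/2)
[2] R1 /= -2  ⇒  (0, 1, -1, 1/2)
     R0 -= -1/2·R1  ⇒  (1, 0, 1/2, -1/4)
     R2 -= 1/2·R1  ⇒  (0, 0, 5/2, 5/4)
[3] R2 /= 5/2  ⇒  (0, 0, 1, 1/2)
     R0 -= 1/2·R2  ⇒  (1, 0, 0, -1/2)
     R1 -= -1·R2  ⇒  (0, 1, 0, 1)

pivot columns: 0, 1, 2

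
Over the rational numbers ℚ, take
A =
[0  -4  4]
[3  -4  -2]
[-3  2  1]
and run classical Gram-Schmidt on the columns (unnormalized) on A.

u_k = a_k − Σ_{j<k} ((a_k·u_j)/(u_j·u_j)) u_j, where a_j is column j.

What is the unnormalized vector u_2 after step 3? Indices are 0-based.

Step 1: u_0 = a_0 = (0, 3, -3).
Step 2: u_1 = a_1 − (-1)·u_0 = (-4, -1, -1).
Step 3: u_2 = a_2 − (-1/2)·u_0 − (-5/6)·u_1 = (2/3, -4/3, -4/3).

u_2 = (2/3, -4/3, -4/3)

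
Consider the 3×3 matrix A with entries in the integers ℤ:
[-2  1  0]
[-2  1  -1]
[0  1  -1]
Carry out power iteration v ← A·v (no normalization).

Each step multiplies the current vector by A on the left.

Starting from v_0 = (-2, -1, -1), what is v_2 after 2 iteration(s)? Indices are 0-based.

v_0 = (-2, -1, -1).
v_1 = A·v_0 = (3, 4, 0).
v_2 = A·v_1 = (-2, -2, 4).

v_2 = (-2, -2, 4)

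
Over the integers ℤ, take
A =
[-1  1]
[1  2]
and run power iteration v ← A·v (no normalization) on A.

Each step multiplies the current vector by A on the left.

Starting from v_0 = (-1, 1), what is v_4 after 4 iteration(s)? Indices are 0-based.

v_4 = (2, 19)

v_0 = (-1, 1).
v_1 = A·v_0 = (2, 1).
v_2 = A·v_1 = (-1, 4).
v_3 = A·v_2 = (5, 7).
v_4 = A·v_3 = (2, 19).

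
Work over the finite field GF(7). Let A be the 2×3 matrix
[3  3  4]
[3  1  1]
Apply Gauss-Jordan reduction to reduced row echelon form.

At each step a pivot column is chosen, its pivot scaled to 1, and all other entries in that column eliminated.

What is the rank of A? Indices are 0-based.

step 1: normalize row 0 (÷3) = (1, 1, 6)
  row 1: subtract 3×row0 = (0, 5, 4)
step 2: normalize row 1 (÷5) = (0, 1, 5)
  row 0: subtract 1×row1 = (1, 0, 1)

rank = 2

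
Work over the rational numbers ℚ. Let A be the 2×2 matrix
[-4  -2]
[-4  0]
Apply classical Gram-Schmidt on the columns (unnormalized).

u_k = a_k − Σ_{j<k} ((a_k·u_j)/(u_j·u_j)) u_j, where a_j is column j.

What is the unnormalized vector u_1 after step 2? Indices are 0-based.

u_1 = (-1, 1)

Step 1: u_0 = a_0 = (-4, -4).
Step 2: u_1 = a_1 − (1/4)·u_0 = (-1, 1).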